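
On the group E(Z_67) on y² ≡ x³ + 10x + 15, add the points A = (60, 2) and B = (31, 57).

(60, 2) + (31, 57). λ = (57 - 2)/(31 - 60) ≡ 55/38 mod 67. 38⁻¹ ≡ 30 (mod 67) since 38·30 = 1140 ≡ 1, so λ ≡ 42.
  x = λ² - 60 - 31 = 1764 - 91 ≡ 65; y = λ·(60 - 65) - 2 ≡ 56. → (65, 56)

(65, 56)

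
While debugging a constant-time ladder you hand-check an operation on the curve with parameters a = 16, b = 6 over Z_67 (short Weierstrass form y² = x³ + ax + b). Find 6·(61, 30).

(33, 31)

Write Q = (61, 30).
Repeated addition: build up to 6Q.
2Q: tangent at (61, 30): λ = (3·61² + 16)/(2·30) ≡ 57/60. 60⁻¹ ≡ 19 (mod 67) since 60·19 = 1140 ≡ 1, so λ ≡ 57·19 ≡ 11.
  x = λ² - 61 - 61 = 121 - 122 ≡ 66; y = λ·(61 - 66) - 30 ≡ 49. → (66, 49)
3Q: (66, 49) + (61, 30). λ = (30 - 49)/(61 - 66) ≡ 48/62 mod 67. 62⁻¹ ≡ 40 (mod 67), so λ ≡ 44.
  x = λ² - 66 - 61 = 1936 - 127 ≡ 0; y = λ·(66 - 0) - 49 ≡ 41. → (0, 41)
4Q: (0, 41) + (61, 30). λ = (30 - 41)/(61 - 0) ≡ 56/61 mod 67. 61⁻¹ ≡ 11 (mod 67), so λ ≡ 13.
  x = λ² - 0 - 61 = 169 - 61 ≡ 41; y = λ·(0 - 41) - 41 ≡ 29. → (41, 29)
5Q: (41, 29) + (61, 30). λ = (30 - 29)/(61 - 41) ≡ 1/20 mod 67. 20⁻¹ ≡ 57 (mod 67), so λ ≡ 57.
  x = λ² - 41 - 61 = 3249 - 102 ≡ 65; y = λ·(41 - 65) - 29 ≡ 10. → (65, 10)
6Q: (65, 10) + (61, 30). λ = (30 - 10)/(61 - 65) ≡ 20/63 mod 67. 63⁻¹ ≡ 50 (mod 67), so λ ≡ 62.
  x = λ² - 65 - 61 = 3844 - 126 ≡ 33; y = λ·(65 - 33) - 10 ≡ 31. → (33, 31)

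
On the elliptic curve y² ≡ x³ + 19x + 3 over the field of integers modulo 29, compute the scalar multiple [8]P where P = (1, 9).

(9, 27)

Double-and-add on 8 = (1000)₂. Start with P = (1, 9) for the leading 1-bit.
double: tangent at (1, 9): λ = (3·1² + 19)/(2·9) ≡ 22/18. 18⁻¹ ≡ 21 (mod 29), so λ ≡ 22·21 ≡ 27.
  x = λ² - 1 - 1 = 729 - 2 ≡ 2; y = λ·(1 - 2) - 9 ≡ 22. → (2, 22)
double: tangent at (2, 22): λ = (3·2² + 19)/(2·22) ≡ 2/15. 15⁻¹ ≡ 2 (mod 29) since 15·2 = 30 ≡ 1, so λ ≡ 2·2 ≡ 4.
  x = λ² - 2 - 2 = 16 - 4 ≡ 12; y = λ·(2 - 12) - 22 ≡ 25. → (12, 25)
double: tangent at (12, 25): λ = (3·12² + 19)/(2·25) ≡ 16/21. 21⁻¹ ≡ 18 (mod 29), so λ ≡ 16·18 ≡ 27.
  x = λ² - 12 - 12 = 729 - 24 ≡ 9; y = λ·(12 - 9) - 25 ≡ 27. → (9, 27)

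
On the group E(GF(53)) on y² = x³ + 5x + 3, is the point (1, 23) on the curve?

y² = 23² ≡ 52; x³ + 5x + 3 = 9 ≡ 9 (mod 53). 52 ≠ 9.

no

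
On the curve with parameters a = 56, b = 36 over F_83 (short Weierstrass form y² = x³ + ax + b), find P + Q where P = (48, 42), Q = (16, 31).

(48, 42) + (16, 31). λ = (31 - 42)/(16 - 48) ≡ 72/51 mod 83. 51⁻¹ ≡ 70 (mod 83), so λ ≡ 60.
  x = λ² - 48 - 16 = 3600 - 64 ≡ 50; y = λ·(48 - 50) - 42 ≡ 4. → (50, 4)

(50, 4)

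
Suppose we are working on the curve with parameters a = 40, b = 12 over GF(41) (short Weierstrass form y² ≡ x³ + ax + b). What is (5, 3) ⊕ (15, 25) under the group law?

(16, 22)

(5, 3) + (15, 25). λ = (25 - 3)/(15 - 5) ≡ 22/10 mod 41. 10⁻¹ ≡ 37 (mod 41), so λ ≡ 35.
  x = λ² - 5 - 15 = 1225 - 20 ≡ 16; y = λ·(5 - 16) - 3 ≡ 22. → (16, 22)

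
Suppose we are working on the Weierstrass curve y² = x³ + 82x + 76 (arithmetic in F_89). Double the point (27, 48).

tangent at (27, 48): λ = (3·27² + 82)/(2·48) ≡ 44/7. 7⁻¹ ≡ 51 (mod 89) since 7·51 = 357 ≡ 1, so λ ≡ 44·51 ≡ 19.
  x = λ² - 27 - 27 = 361 - 54 ≡ 40; y = λ·(27 - 40) - 48 ≡ 61. → (40, 61)

(40, 61)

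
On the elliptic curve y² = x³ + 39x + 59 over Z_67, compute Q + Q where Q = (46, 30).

tangent at (46, 30): λ = (3·46² + 39)/(2·30) ≡ 22/60. 60⁻¹ ≡ 19 (mod 67), so λ ≡ 22·19 ≡ 16.
  x = λ² - 46 - 46 = 256 - 92 ≡ 30; y = λ·(46 - 30) - 30 ≡ 25. → (30, 25)

(30, 25)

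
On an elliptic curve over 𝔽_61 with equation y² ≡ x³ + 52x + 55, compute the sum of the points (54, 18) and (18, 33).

(54, 18) + (18, 33). λ = (33 - 18)/(18 - 54) ≡ 15/25 mod 61. 25⁻¹ ≡ 22 (mod 61) since 25·22 = 550 ≡ 1, so λ ≡ 25.
  x = λ² - 54 - 18 = 625 - 72 ≡ 4; y = λ·(54 - 4) - 18 ≡ 12. → (4, 12)

(4, 12)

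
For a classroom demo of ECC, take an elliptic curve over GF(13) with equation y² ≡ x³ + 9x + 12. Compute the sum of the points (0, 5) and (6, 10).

(3, 12)

(0, 5) + (6, 10). λ = (10 - 5)/(6 - 0) ≡ 5/6 mod 13. 6⁻¹ ≡ 11 (mod 13) since 6·11 = 66 ≡ 1, so λ ≡ 3.
  x = λ² - 0 - 6 = 9 - 6 ≡ 3; y = λ·(0 - 3) - 5 ≡ 12. → (3, 12)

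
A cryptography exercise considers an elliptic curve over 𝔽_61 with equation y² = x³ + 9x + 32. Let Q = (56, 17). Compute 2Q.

tangent at (56, 17): λ = (3·56² + 9)/(2·17) ≡ 23/34. 34⁻¹ ≡ 9 (mod 61) since 34·9 = 306 ≡ 1, so λ ≡ 23·9 ≡ 24.
  x = λ² - 56 - 56 = 576 - 112 ≡ 37; y = λ·(56 - 37) - 17 ≡ 12. → (37, 12)

(37, 12)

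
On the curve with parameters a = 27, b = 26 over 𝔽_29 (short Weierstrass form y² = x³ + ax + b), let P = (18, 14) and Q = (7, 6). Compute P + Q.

(11, 28)

(18, 14) + (7, 6). λ = (6 - 14)/(7 - 18) ≡ 21/18 mod 29. 18⁻¹ ≡ 21 (mod 29), so λ ≡ 6.
  x = λ² - 18 - 7 = 36 - 25 ≡ 11; y = λ·(18 - 11) - 14 ≡ 28. → (11, 28)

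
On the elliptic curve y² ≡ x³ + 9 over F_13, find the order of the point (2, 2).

7

2P: tangent at (2, 2): λ = (3·2² + 0)/(2·2) ≡ 12/4. 4⁻¹ ≡ 10 (mod 13), so λ ≡ 12·10 ≡ 3.
  x = λ² - 2 - 2 = 9 - 4 ≡ 5; y = λ·(2 - 5) - 2 ≡ 2. → (5, 2)
3P: (5, 2) + (2, 2). λ = (2 - 2)/(2 - 5) ≡ 0/10 mod 13. 10⁻¹ ≡ 4 (mod 13) since 10·4 = 40 ≡ 1, so λ ≡ 0.
  x = λ² - 5 - 2 = 0 - 7 ≡ 6; y = λ·(5 - 6) - 2 ≡ 11. → (6, 11)
4P: (6, 11) + (2, 2). λ = (2 - 11)/(2 - 6) ≡ 4/9 mod 13. 9⁻¹ ≡ 3 (mod 13) since 9·3 = 27 ≡ 1, so λ ≡ 12.
  x = λ² - 6 - 2 = 144 - 8 ≡ 6; y = λ·(6 - 6) - 11 ≡ 2. → (6, 2)
5P: (6, 2) + (2, 2). λ = (2 - 2)/(2 - 6) ≡ 0/9 mod 13. 9⁻¹ ≡ 3 (mod 13), so λ ≡ 0.
  x = λ² - 6 - 2 = 0 - 8 ≡ 5; y = λ·(6 - 5) - 2 ≡ 11. → (5, 11)
6P: (5, 11) + (2, 2). λ = (2 - 11)/(2 - 5) ≡ 4/10 mod 13. 10⁻¹ ≡ 4 (mod 13), so λ ≡ 3.
  x = λ² - 5 - 2 = 9 - 7 ≡ 2; y = λ·(5 - 2) - 11 ≡ 11. → (2, 11)
7P: (2, 11) + (2, 2): same x and y₁ ≡ -y₂, so the sum is the point at infinity.
7P = the point at infinity, so the order is 7.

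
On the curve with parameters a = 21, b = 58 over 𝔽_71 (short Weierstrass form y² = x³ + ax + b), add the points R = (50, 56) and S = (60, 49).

(19, 43)

(50, 56) + (60, 49). λ = (49 - 56)/(60 - 50) ≡ 64/10 mod 71. 10⁻¹ ≡ 64 (mod 71), so λ ≡ 49.
  x = λ² - 50 - 60 = 2401 - 110 ≡ 19; y = λ·(50 - 19) - 56 ≡ 43. → (19, 43)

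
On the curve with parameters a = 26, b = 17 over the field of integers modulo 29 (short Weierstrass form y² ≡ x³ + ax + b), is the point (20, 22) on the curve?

no

y² = 22² ≡ 20; x³ + 26x + 17 = 8537 ≡ 11 (mod 29). 20 ≠ 11.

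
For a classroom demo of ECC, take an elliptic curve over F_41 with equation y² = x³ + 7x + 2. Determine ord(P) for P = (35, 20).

2P: tangent at (35, 20): λ = (3·35² + 7)/(2·20) ≡ 33/40. 40⁻¹ ≡ 40 (mod 41), so λ ≡ 33·40 ≡ 8.
  x = λ² - 35 - 35 = 64 - 70 ≡ 35; y = λ·(35 - 35) - 20 ≡ 21. → (35, 21)
3P: (35, 21) + (35, 20): same x and y₁ ≡ -y₂, so the sum is ∞.
3P = ∞, so the order is 3.

3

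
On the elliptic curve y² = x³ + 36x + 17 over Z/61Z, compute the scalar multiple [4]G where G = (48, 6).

(58, 2)

Double-and-add on 4 = (100)₂. Start with G = (48, 6) for the leading 1-bit.
double: tangent at (48, 6): λ = (3·48² + 36)/(2·6) ≡ 55/12. 12⁻¹ ≡ 56 (mod 61) since 12·56 = 672 ≡ 1, so λ ≡ 55·56 ≡ 30.
  x = λ² - 48 - 48 = 900 - 96 ≡ 11; y = λ·(48 - 11) - 6 ≡ 6. → (11, 6)
double: tangent at (11, 6): λ = (3·11² + 36)/(2·6) ≡ 33/12. 12⁻¹ ≡ 56 (mod 61), so λ ≡ 33·56 ≡ 18.
  x = λ² - 11 - 11 = 324 - 22 ≡ 58; y = λ·(11 - 58) - 6 ≡ 2. → (58, 2)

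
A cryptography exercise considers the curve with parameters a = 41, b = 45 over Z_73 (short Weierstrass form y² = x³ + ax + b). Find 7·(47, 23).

(28, 71)

Write Q = (47, 23).
Double-and-add on 7 = (111)₂. Start with Q = (47, 23) for the leading 1-bit.
double: tangent at (47, 23): λ = (3·47² + 41)/(2·23) ≡ 25/46. 46⁻¹ ≡ 27 (mod 73), so λ ≡ 25·27 ≡ 18.
  x = λ² - 47 - 47 = 324 - 94 ≡ 11; y = λ·(47 - 11) - 23 ≡ 41. → (11, 41)
add Q: (11, 41) + (47, 23). λ = (23 - 41)/(47 - 11) ≡ 55/36 mod 73. 36⁻¹ ≡ 71 (mod 73), so λ ≡ 36.
  x = λ² - 11 - 47 = 1296 - 58 ≡ 70; y = λ·(11 - 70) - 41 ≡ 25. → (70, 25)
double: tangent at (70, 25): λ = (3·70² + 41)/(2·25) ≡ 68/50. 50⁻¹ ≡ 19 (mod 73) since 50·19 = 950 ≡ 1, so λ ≡ 68·19 ≡ 51.
  x = λ² - 70 - 70 = 2601 - 140 ≡ 52; y = λ·(70 - 52) - 25 ≡ 17. → (52, 17)
add Q: (52, 17) + (47, 23). λ = (23 - 17)/(47 - 52) ≡ 6/68 mod 73. 68⁻¹ ≡ 29 (mod 73) since 68·29 = 1972 ≡ 1, so λ ≡ 28.
  x = λ² - 52 - 47 = 784 - 99 ≡ 28; y = λ·(52 - 28) - 17 ≡ 71. → (28, 71)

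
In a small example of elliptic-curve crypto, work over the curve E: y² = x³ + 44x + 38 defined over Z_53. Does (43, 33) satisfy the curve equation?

yes

y² = 33² ≡ 29; x³ + 44x + 38 = 81437 ≡ 29 (mod 53). 29 = 29.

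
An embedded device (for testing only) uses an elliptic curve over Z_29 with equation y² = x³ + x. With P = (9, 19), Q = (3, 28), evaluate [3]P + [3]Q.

First 3P:
Repeated addition: build up to 3P.
2P: tangent at (9, 19): λ = (3·9² + 1)/(2·19) ≡ 12/9. 9⁻¹ ≡ 13 (mod 29), so λ ≡ 12·13 ≡ 11.
  x = λ² - 9 - 9 = 121 - 18 ≡ 16; y = λ·(9 - 16) - 19 ≡ 20. → (16, 20)
3P: (16, 20) + (9, 19). λ = (19 - 20)/(9 - 16) ≡ 28/22 mod 29. 22⁻¹ ≡ 4 (mod 29), so λ ≡ 25.
  x = λ² - 16 - 9 = 625 - 25 ≡ 20; y = λ·(16 - 20) - 20 ≡ 25. → (20, 25)
3P = (20, 25).
Next 3Q:
Repeated addition: build up to 3Q.
2Q: tangent at (3, 28): λ = (3·3² + 1)/(2·28) ≡ 28/27. 27⁻¹ ≡ 14 (mod 29) since 27·14 = 378 ≡ 1, so λ ≡ 28·14 ≡ 15.
  x = λ² - 3 - 3 = 225 - 6 ≡ 16; y = λ·(3 - 16) - 28 ≡ 9. → (16, 9)
3Q: (16, 9) + (3, 28). λ = (28 - 9)/(3 - 16) ≡ 19/16 mod 29. 16⁻¹ ≡ 20 (mod 29) since 16·20 = 320 ≡ 1, so λ ≡ 3.
  x = λ² - 16 - 3 = 9 - 19 ≡ 19; y = λ·(16 - 19) - 9 ≡ 11. → (19, 11)
3Q = (19, 11).
Finally 3P + 3Q:
(20, 25) + (19, 11). λ = (11 - 25)/(19 - 20) ≡ 15/28 mod 29. 28⁻¹ ≡ 28 (mod 29) since 28·28 = 784 ≡ 1, so λ ≡ 14.
  x = λ² - 20 - 19 = 196 - 39 ≡ 12; y = λ·(20 - 12) - 25 ≡ 0. → (12, 0)

(12, 0)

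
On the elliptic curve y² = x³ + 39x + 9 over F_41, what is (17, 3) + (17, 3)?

tangent at (17, 3): λ = (3·17² + 39)/(2·3) ≡ 4/6. 6⁻¹ ≡ 7 (mod 41) since 6·7 = 42 ≡ 1, so λ ≡ 4·7 ≡ 28.
  x = λ² - 17 - 17 = 784 - 34 ≡ 12; y = λ·(17 - 12) - 3 ≡ 14. → (12, 14)

(12, 14)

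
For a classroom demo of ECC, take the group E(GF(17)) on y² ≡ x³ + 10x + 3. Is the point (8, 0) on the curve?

yes

y² = 0² ≡ 0; x³ + 10x + 3 = 595 ≡ 0 (mod 17). 0 = 0.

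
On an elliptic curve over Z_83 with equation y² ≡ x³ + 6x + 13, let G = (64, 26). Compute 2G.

(47, 6)

tangent at (64, 26): λ = (3·64² + 6)/(2·26) ≡ 10/52. 52⁻¹ ≡ 8 (mod 83) since 52·8 = 416 ≡ 1, so λ ≡ 10·8 ≡ 80.
  x = λ² - 64 - 64 = 6400 - 128 ≡ 47; y = λ·(64 - 47) - 26 ≡ 6. → (47, 6)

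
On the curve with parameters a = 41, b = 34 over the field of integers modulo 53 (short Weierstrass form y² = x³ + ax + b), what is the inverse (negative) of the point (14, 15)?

(14, 38)

-(14, 15) = (14, -15 mod 53) = (14, 38).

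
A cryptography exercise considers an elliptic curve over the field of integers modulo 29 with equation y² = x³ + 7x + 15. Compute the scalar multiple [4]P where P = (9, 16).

(17, 28)

Double-and-add on 4 = (100)₂. Start with P = (9, 16) for the leading 1-bit.
double: tangent at (9, 16): λ = (3·9² + 7)/(2·16) ≡ 18/3. 3⁻¹ ≡ 10 (mod 29) since 3·10 = 30 ≡ 1, so λ ≡ 18·10 ≡ 6.
  x = λ² - 9 - 9 = 36 - 18 ≡ 18; y = λ·(9 - 18) - 16 ≡ 17. → (18, 17)
double: tangent at (18, 17): λ = (3·18² + 7)/(2·17) ≡ 22/5. 5⁻¹ ≡ 6 (mod 29), so λ ≡ 22·6 ≡ 16.
  x = λ² - 18 - 18 = 256 - 36 ≡ 17; y = λ·(18 - 17) - 17 ≡ 28. → (17, 28)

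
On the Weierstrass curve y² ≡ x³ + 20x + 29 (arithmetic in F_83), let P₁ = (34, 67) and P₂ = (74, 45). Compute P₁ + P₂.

(61, 35)

(34, 67) + (74, 45). λ = (45 - 67)/(74 - 34) ≡ 61/40 mod 83. 40⁻¹ ≡ 27 (mod 83) since 40·27 = 1080 ≡ 1, so λ ≡ 70.
  x = λ² - 34 - 74 = 4900 - 108 ≡ 61; y = λ·(34 - 61) - 67 ≡ 35. → (61, 35)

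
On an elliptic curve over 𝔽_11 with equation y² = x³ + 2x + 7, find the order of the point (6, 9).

7

2P: tangent at (6, 9): λ = (3·6² + 2)/(2·9) ≡ 0/7. 7⁻¹ ≡ 8 (mod 11), so λ ≡ 0·8 ≡ 0.
  x = λ² - 6 - 6 = 0 - 12 ≡ 10; y = λ·(6 - 10) - 9 ≡ 2. → (10, 2)
3P: (10, 2) + (6, 9). λ = (9 - 2)/(6 - 10) ≡ 7/7 mod 11. 7⁻¹ ≡ 8 (mod 11), so λ ≡ 1.
  x = λ² - 10 - 6 = 1 - 16 ≡ 7; y = λ·(10 - 7) - 2 ≡ 1. → (7, 1)
4P: (7, 1) + (6, 9). λ = (9 - 1)/(6 - 7) ≡ 8/10 mod 11. 10⁻¹ ≡ 10 (mod 11), so λ ≡ 3.
  x = λ² - 7 - 6 = 9 - 13 ≡ 7; y = λ·(7 - 7) - 1 ≡ 10. → (7, 10)
5P: (7, 10) + (6, 9). λ = (9 - 10)/(6 - 7) ≡ 10/10 mod 11. 10⁻¹ ≡ 10 (mod 11), so λ ≡ 1.
  x = λ² - 7 - 6 = 1 - 13 ≡ 10; y = λ·(7 - 10) - 10 ≡ 9. → (10, 9)
6P: (10, 9) + (6, 9). λ = (9 - 9)/(6 - 10) ≡ 0/7 mod 11. 7⁻¹ ≡ 8 (mod 11) since 7·8 = 56 ≡ 1, so λ ≡ 0.
  x = λ² - 10 - 6 = 0 - 16 ≡ 6; y = λ·(10 - 6) - 9 ≡ 2. → (6, 2)
7P: (6, 2) + (6, 9): same x and y₁ ≡ -y₂, so the sum is 𝒪.
7P = 𝒪, so the order is 7.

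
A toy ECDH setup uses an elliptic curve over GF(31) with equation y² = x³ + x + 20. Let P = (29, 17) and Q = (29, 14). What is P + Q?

The two points share x = 29 and their y-coordinates satisfy 17 + 14 ≡ 0 (mod 31), so they are inverses. Their sum is ∞.

O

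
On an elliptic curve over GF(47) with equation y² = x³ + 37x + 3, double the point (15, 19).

tangent at (15, 19): λ = (3·15² + 37)/(2·19) ≡ 7/38. 38⁻¹ ≡ 26 (mod 47), so λ ≡ 7·26 ≡ 41.
  x = λ² - 15 - 15 = 1681 - 30 ≡ 6; y = λ·(15 - 6) - 19 ≡ 21. → (6, 21)

(6, 21)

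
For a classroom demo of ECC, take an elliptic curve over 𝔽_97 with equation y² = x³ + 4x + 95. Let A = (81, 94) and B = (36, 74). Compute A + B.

(81, 94) + (36, 74). λ = (74 - 94)/(36 - 81) ≡ 77/52 mod 97. 52⁻¹ ≡ 28 (mod 97), so λ ≡ 22.
  x = λ² - 81 - 36 = 484 - 117 ≡ 76; y = λ·(81 - 76) - 94 ≡ 16. → (76, 16)

(76, 16)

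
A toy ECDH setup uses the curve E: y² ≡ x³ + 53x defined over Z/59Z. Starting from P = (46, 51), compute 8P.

Repeated addition: build up to 8P.
2P: tangent at (46, 51): λ = (3·46² + 53)/(2·51) ≡ 29/43. 43⁻¹ ≡ 11 (mod 59), so λ ≡ 29·11 ≡ 24.
  x = λ² - 46 - 46 = 576 - 92 ≡ 12; y = λ·(46 - 12) - 51 ≡ 57. → (12, 57)
3P: (12, 57) + (46, 51). λ = (51 - 57)/(46 - 12) ≡ 53/34 mod 59. 34⁻¹ ≡ 33 (mod 59) since 34·33 = 1122 ≡ 1, so λ ≡ 38.
  x = λ² - 12 - 46 = 1444 - 58 ≡ 29; y = λ·(12 - 29) - 57 ≡ 5. → (29, 5)
4P: (29, 5) + (46, 51). λ = (51 - 5)/(46 - 29) ≡ 46/17 mod 59. 17⁻¹ ≡ 7 (mod 59), so λ ≡ 27.
  x = λ² - 29 - 46 = 729 - 75 ≡ 5; y = λ·(29 - 5) - 5 ≡ 53. → (5, 53)
5P: (5, 53) + (46, 51). λ = (51 - 53)/(46 - 5) ≡ 57/41 mod 59. 41⁻¹ ≡ 36 (mod 59), so λ ≡ 46.
  x = λ² - 5 - 46 = 2116 - 51 ≡ 0; y = λ·(5 - 0) - 53 ≡ 0. → (0, 0)
6P: (0, 0) + (46, 51). λ = (51 - 0)/(46 - 0) ≡ 51/46 mod 59. 46⁻¹ ≡ 9 (mod 59), so λ ≡ 46.
  x = λ² - 0 - 46 = 2116 - 46 ≡ 5; y = λ·(0 - 5) - 0 ≡ 6. → (5, 6)
7P: (5, 6) + (46, 51). λ = (51 - 6)/(46 - 5) ≡ 45/41 mod 59. 41⁻¹ ≡ 36 (mod 59) since 41·36 = 1476 ≡ 1, so λ ≡ 27.
  x = λ² - 5 - 46 = 729 - 51 ≡ 29; y = λ·(5 - 29) - 6 ≡ 54. → (29, 54)
8P: (29, 54) + (46, 51). λ = (51 - 54)/(46 - 29) ≡ 56/17 mod 59. 17⁻¹ ≡ 7 (mod 59), so λ ≡ 38.
  x = λ² - 29 - 46 = 1444 - 75 ≡ 12; y = λ·(29 - 12) - 54 ≡ 2. → (12, 2)

(12, 2)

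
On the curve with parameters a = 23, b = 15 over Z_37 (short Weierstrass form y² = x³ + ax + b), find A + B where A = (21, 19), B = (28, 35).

(34, 20)

(21, 19) + (28, 35). λ = (35 - 19)/(28 - 21) ≡ 16/7 mod 37. 7⁻¹ ≡ 16 (mod 37) since 7·16 = 112 ≡ 1, so λ ≡ 34.
  x = λ² - 21 - 28 = 1156 - 49 ≡ 34; y = λ·(21 - 34) - 19 ≡ 20. → (34, 20)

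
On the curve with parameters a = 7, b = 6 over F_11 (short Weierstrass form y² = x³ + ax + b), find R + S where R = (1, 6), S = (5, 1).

(1, 6) + (5, 1). λ = (1 - 6)/(5 - 1) ≡ 6/4 mod 11. 4⁻¹ ≡ 3 (mod 11) since 4·3 = 12 ≡ 1, so λ ≡ 7.
  x = λ² - 1 - 5 = 49 - 6 ≡ 10; y = λ·(1 - 10) - 6 ≡ 8. → (10, 8)

(10, 8)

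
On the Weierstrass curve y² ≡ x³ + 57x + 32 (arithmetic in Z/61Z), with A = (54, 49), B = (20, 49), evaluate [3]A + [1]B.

(12, 2)

First 3A:
Repeated addition: build up to 3A.
2A: tangent at (54, 49): λ = (3·54² + 57)/(2·49) ≡ 21/37. 37⁻¹ ≡ 33 (mod 61) since 37·33 = 1221 ≡ 1, so λ ≡ 21·33 ≡ 22.
  x = λ² - 54 - 54 = 484 - 108 ≡ 10; y = λ·(54 - 10) - 49 ≡ 4. → (10, 4)
3A: (10, 4) + (54, 49). λ = (49 - 4)/(54 - 10) ≡ 45/44 mod 61. 44⁻¹ ≡ 43 (mod 61), so λ ≡ 44.
  x = λ² - 10 - 54 = 1936 - 64 ≡ 42; y = λ·(10 - 42) - 4 ≡ 52. → (42, 52)
3A = (42, 52).
Finally 3A + B:
(42, 52) + (20, 49). λ = (49 - 52)/(20 - 42) ≡ 58/39 mod 61. 39⁻¹ ≡ 36 (mod 61) since 39·36 = 1404 ≡ 1, so λ ≡ 14.
  x = λ² - 42 - 20 = 196 - 62 ≡ 12; y = λ·(42 - 12) - 52 ≡ 2. → (12, 2)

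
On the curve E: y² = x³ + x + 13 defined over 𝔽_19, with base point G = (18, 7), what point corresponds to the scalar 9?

Double-and-add on 9 = (1001)₂. Start with G = (18, 7) for the leading 1-bit.
double: tangent at (18, 7): λ = (3·18² + 1)/(2·7) ≡ 4/14. 14⁻¹ ≡ 15 (mod 19) since 14·15 = 210 ≡ 1, so λ ≡ 4·15 ≡ 3.
  x = λ² - 18 - 18 = 9 - 36 ≡ 11; y = λ·(18 - 11) - 7 ≡ 14. → (11, 14)
double: tangent at (11, 14): λ = (3·11² + 1)/(2·14) ≡ 3/9. 9⁻¹ ≡ 17 (mod 19), so λ ≡ 3·17 ≡ 13.
  x = λ² - 11 - 11 = 169 - 22 ≡ 14; y = λ·(11 - 14) - 14 ≡ 4. → (14, 4)
double: tangent at (14, 4): λ = (3·14² + 1)/(2·4) ≡ 0/8. 8⁻¹ ≡ 12 (mod 19), so λ ≡ 0·12 ≡ 0.
  x = λ² - 14 - 14 = 0 - 28 ≡ 10; y = λ·(14 - 10) - 4 ≡ 15. → (10, 15)
add G: (10, 15) + (18, 7). λ = (7 - 15)/(18 - 10) ≡ 11/8 mod 19. 8⁻¹ ≡ 12 (mod 19), so λ ≡ 18.
  x = λ² - 10 - 18 = 324 - 28 ≡ 11; y = λ·(10 - 11) - 15 ≡ 5. → (11, 5)

(11, 5)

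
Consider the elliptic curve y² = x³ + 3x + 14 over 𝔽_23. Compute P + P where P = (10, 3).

(6, 15)

tangent at (10, 3): λ = (3·10² + 3)/(2·3) ≡ 4/6. 6⁻¹ ≡ 4 (mod 23) since 6·4 = 24 ≡ 1, so λ ≡ 4·4 ≡ 16.
  x = λ² - 10 - 10 = 256 - 20 ≡ 6; y = λ·(10 - 6) - 3 ≡ 15. → (6, 15)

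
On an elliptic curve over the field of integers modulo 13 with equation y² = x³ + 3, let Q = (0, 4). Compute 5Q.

Double-and-add on 5 = (101)₂. Start with Q = (0, 4) for the leading 1-bit.
double: tangent at (0, 4): λ = (3·0² + 0)/(2·4) ≡ 0/8. 8⁻¹ ≡ 5 (mod 13) since 8·5 = 40 ≡ 1, so λ ≡ 0·5 ≡ 0.
  x = λ² - 0 - 0 = 0 - 0 ≡ 0; y = λ·(0 - 0) - 4 ≡ 9. → (0, 9)
double: tangent at (0, 9): λ = (3·0² + 0)/(2·9) ≡ 0/5. 5⁻¹ ≡ 8 (mod 13) since 5·8 = 40 ≡ 1, so λ ≡ 0·8 ≡ 0.
  x = λ² - 0 - 0 = 0 - 0 ≡ 0; y = λ·(0 - 0) - 9 ≡ 4. → (0, 4)
add Q: tangent at (0, 4): λ = (3·0² + 0)/(2·4) ≡ 0/8. 8⁻¹ ≡ 5 (mod 13) since 8·5 = 40 ≡ 1, so λ ≡ 0·5 ≡ 0.
  x = λ² - 0 - 0 = 0 - 0 ≡ 0; y = λ·(0 - 0) - 4 ≡ 9. → (0, 9)

(0, 9)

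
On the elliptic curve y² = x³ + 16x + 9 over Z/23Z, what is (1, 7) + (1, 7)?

(7, 21)

tangent at (1, 7): λ = (3·1² + 16)/(2·7) ≡ 19/14. 14⁻¹ ≡ 5 (mod 23) since 14·5 = 70 ≡ 1, so λ ≡ 19·5 ≡ 3.
  x = λ² - 1 - 1 = 9 - 2 ≡ 7; y = λ·(1 - 7) - 7 ≡ 21. → (7, 21)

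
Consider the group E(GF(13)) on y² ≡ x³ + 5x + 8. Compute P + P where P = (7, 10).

tangent at (7, 10): λ = (3·7² + 5)/(2·10) ≡ 9/7. 7⁻¹ ≡ 2 (mod 13), so λ ≡ 9·2 ≡ 5.
  x = λ² - 7 - 7 = 25 - 14 ≡ 11; y = λ·(7 - 11) - 10 ≡ 9. → (11, 9)

(11, 9)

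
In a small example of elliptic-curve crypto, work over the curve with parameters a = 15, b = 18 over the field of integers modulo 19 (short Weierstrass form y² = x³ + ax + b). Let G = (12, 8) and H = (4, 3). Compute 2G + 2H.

First 2G:
Repeated addition: build up to 2G.
2G: tangent at (12, 8): λ = (3·12² + 15)/(2·8) ≡ 10/16. 16⁻¹ ≡ 6 (mod 19), so λ ≡ 10·6 ≡ 3.
  x = λ² - 12 - 12 = 9 - 24 ≡ 4; y = λ·(12 - 4) - 8 ≡ 16. → (4, 16)
2G = (4, 16).
Next 2H:
Repeated addition: build up to 2H.
2H: tangent at (4, 3): λ = (3·4² + 15)/(2·3) ≡ 6/6. 6⁻¹ ≡ 16 (mod 19) since 6·16 = 96 ≡ 1, so λ ≡ 6·16 ≡ 1.
  x = λ² - 4 - 4 = 1 - 8 ≡ 12; y = λ·(4 - 12) - 3 ≡ 8. → (12, 8)
2H = (12, 8).
Finally 2G + 2H:
(4, 16) + (12, 8). λ = (8 - 16)/(12 - 4) ≡ 11/8 mod 19. 8⁻¹ ≡ 12 (mod 19), so λ ≡ 18.
  x = λ² - 4 - 12 = 324 - 16 ≡ 4; y = λ·(4 - 4) - 16 ≡ 3. → (4, 3)

(4, 3)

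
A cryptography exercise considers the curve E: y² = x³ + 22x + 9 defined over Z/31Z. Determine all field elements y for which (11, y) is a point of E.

x³ + 22x + 9 = 1582 ≡ 1 (mod 31).
Square roots of 1 mod 31: 1 and 30 (since 1² = 1 ≡ 1).

1, 30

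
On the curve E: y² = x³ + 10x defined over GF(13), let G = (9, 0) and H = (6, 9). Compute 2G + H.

First 2G:
Repeated addition: build up to 2G.
2G: (9, 0) + (9, 0): same x and y₁ ≡ -y₂, so the sum is the point at infinity.
2G = the point at infinity.
Finally 2G + H:
the point at infinity + (6, 9) = (6, 9) (identity).

(6, 9)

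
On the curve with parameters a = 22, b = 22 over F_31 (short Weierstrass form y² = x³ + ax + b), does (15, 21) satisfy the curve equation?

yes

y² = 21² ≡ 7; x³ + 22x + 22 = 3727 ≡ 7 (mod 31). 7 = 7.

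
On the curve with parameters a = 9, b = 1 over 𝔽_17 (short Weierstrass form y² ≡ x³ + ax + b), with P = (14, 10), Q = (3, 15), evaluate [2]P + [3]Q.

(16, 12)

First 2P:
Repeated addition: build up to 2P.
2P: tangent at (14, 10): λ = (3·14² + 9)/(2·10) ≡ 2/3. 3⁻¹ ≡ 6 (mod 17), so λ ≡ 2·6 ≡ 12.
  x = λ² - 14 - 14 = 144 - 28 ≡ 14; y = λ·(14 - 14) - 10 ≡ 7. → (14, 7)
2P = (14, 7).
Next 3Q:
Repeated addition: build up to 3Q.
2Q: tangent at (3, 15): λ = (3·3² + 9)/(2·15) ≡ 2/13. 13⁻¹ ≡ 4 (mod 17) since 13·4 = 52 ≡ 1, so λ ≡ 2·4 ≡ 8.
  x = λ² - 3 - 3 = 64 - 6 ≡ 7; y = λ·(3 - 7) - 15 ≡ 4. → (7, 4)
3Q: (7, 4) + (3, 15). λ = (15 - 4)/(3 - 7) ≡ 11/13 mod 17. 13⁻¹ ≡ 4 (mod 17) since 13·4 = 52 ≡ 1, so λ ≡ 10.
  x = λ² - 7 - 3 = 100 - 10 ≡ 5; y = λ·(7 - 5) - 4 ≡ 16. → (5, 16)
3Q = (5, 16).
Finally 2P + 3Q:
(14, 7) + (5, 16). λ = (16 - 7)/(5 - 14) ≡ 9/8 mod 17. 8⁻¹ ≡ 15 (mod 17) since 8·15 = 120 ≡ 1, so λ ≡ 16.
  x = λ² - 14 - 5 = 256 - 19 ≡ 16; y = λ·(14 - 16) - 7 ≡ 12. → (16, 12)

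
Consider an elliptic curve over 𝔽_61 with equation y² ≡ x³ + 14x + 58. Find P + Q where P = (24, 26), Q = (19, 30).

(4, 19)

(24, 26) + (19, 30). λ = (30 - 26)/(19 - 24) ≡ 4/56 mod 61. 56⁻¹ ≡ 12 (mod 61), so λ ≡ 48.
  x = λ² - 24 - 19 = 2304 - 43 ≡ 4; y = λ·(24 - 4) - 26 ≡ 19. → (4, 19)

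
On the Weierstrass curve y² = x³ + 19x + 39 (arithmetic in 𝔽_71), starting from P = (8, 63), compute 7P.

Double-and-add on 7 = (111)₂. Start with P = (8, 63) for the leading 1-bit.
double: tangent at (8, 63): λ = (3·8² + 19)/(2·63) ≡ 69/55. 55⁻¹ ≡ 31 (mod 71) since 55·31 = 1705 ≡ 1, so λ ≡ 69·31 ≡ 9.
  x = λ² - 8 - 8 = 81 - 16 ≡ 65; y = λ·(8 - 65) - 63 ≡ 63. → (65, 63)
add P: (65, 63) + (8, 63). λ = (63 - 63)/(8 - 65) ≡ 0/14 mod 71. 14⁻¹ ≡ 66 (mod 71), so λ ≡ 0.
  x = λ² - 65 - 8 = 0 - 73 ≡ 69; y = λ·(65 - 69) - 63 ≡ 8. → (69, 8)
double: tangent at (69, 8): λ = (3·69² + 19)/(2·8) ≡ 31/16. 16⁻¹ ≡ 40 (mod 71), so λ ≡ 31·40 ≡ 33.
  x = λ² - 69 - 69 = 1089 - 138 ≡ 28; y = λ·(69 - 28) - 8 ≡ 67. → (28, 67)
add P: (28, 67) + (8, 63). λ = (63 - 67)/(8 - 28) ≡ 67/51 mod 71. 51⁻¹ ≡ 39 (mod 71) since 51·39 = 1989 ≡ 1, so λ ≡ 57.
  x = λ² - 28 - 8 = 3249 - 36 ≡ 18; y = λ·(28 - 18) - 67 ≡ 6. → (18, 6)

(18, 6)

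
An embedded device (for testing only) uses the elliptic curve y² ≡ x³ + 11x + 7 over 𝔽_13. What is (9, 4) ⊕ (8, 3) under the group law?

(10, 8)

(9, 4) + (8, 3). λ = (3 - 4)/(8 - 9) ≡ 12/12 mod 13. 12⁻¹ ≡ 12 (mod 13), so λ ≡ 1.
  x = λ² - 9 - 8 = 1 - 17 ≡ 10; y = λ·(9 - 10) - 4 ≡ 8. → (10, 8)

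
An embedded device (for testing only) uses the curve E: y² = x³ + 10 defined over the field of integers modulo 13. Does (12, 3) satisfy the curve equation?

y² = 3² ≡ 9; x³ + 0x + 10 = 1738 ≡ 9 (mod 13). 9 = 9.

yes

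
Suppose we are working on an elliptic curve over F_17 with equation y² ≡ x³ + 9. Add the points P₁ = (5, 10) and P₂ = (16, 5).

(0, 14)

(5, 10) + (16, 5). λ = (5 - 10)/(16 - 5) ≡ 12/11 mod 17. 11⁻¹ ≡ 14 (mod 17) since 11·14 = 154 ≡ 1, so λ ≡ 15.
  x = λ² - 5 - 16 = 225 - 21 ≡ 0; y = λ·(5 - 0) - 10 ≡ 14. → (0, 14)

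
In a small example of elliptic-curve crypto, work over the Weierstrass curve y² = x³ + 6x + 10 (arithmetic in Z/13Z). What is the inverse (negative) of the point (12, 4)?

-(12, 4) = (12, -4 mod 13) = (12, 9).

(12, 9)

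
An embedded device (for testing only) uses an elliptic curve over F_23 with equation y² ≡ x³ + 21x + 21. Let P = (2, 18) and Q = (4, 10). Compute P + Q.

(10, 14)

(2, 18) + (4, 10). λ = (10 - 18)/(4 - 2) ≡ 15/2 mod 23. 2⁻¹ ≡ 12 (mod 23), so λ ≡ 19.
  x = λ² - 2 - 4 = 361 - 6 ≡ 10; y = λ·(2 - 10) - 18 ≡ 14. → (10, 14)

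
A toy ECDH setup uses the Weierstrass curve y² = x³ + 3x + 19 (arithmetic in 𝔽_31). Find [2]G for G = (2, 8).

(28, 18)

tangent at (2, 8): λ = (3·2² + 3)/(2·8) ≡ 15/16. 16⁻¹ ≡ 2 (mod 31), so λ ≡ 15·2 ≡ 30.
  x = λ² - 2 - 2 = 900 - 4 ≡ 28; y = λ·(2 - 28) - 8 ≡ 18. → (28, 18)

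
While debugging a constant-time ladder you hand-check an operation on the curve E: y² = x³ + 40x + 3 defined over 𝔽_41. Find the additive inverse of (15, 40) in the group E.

-(15, 40) = (15, -40 mod 41) = (15, 1).

(15, 1)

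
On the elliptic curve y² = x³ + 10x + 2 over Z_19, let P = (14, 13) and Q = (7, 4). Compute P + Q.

(14, 6)

(14, 13) + (7, 4). λ = (4 - 13)/(7 - 14) ≡ 10/12 mod 19. 12⁻¹ ≡ 8 (mod 19), so λ ≡ 4.
  x = λ² - 14 - 7 = 16 - 21 ≡ 14; y = λ·(14 - 14) - 13 ≡ 6. → (14, 6)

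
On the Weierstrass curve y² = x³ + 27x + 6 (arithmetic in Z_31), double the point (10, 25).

(27, 12)

tangent at (10, 25): λ = (3·10² + 27)/(2·25) ≡ 17/19. 19⁻¹ ≡ 18 (mod 31), so λ ≡ 17·18 ≡ 27.
  x = λ² - 10 - 10 = 729 - 20 ≡ 27; y = λ·(10 - 27) - 25 ≡ 12. → (27, 12)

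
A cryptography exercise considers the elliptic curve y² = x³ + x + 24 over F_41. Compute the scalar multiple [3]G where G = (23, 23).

(20, 34)

Repeated addition: build up to 3G.
2G: tangent at (23, 23): λ = (3·23² + 1)/(2·23) ≡ 30/5. 5⁻¹ ≡ 33 (mod 41) since 5·33 = 165 ≡ 1, so λ ≡ 30·33 ≡ 6.
  x = λ² - 23 - 23 = 36 - 46 ≡ 31; y = λ·(23 - 31) - 23 ≡ 11. → (31, 11)
3G: (31, 11) + (23, 23). λ = (23 - 11)/(23 - 31) ≡ 12/33 mod 41. 33⁻¹ ≡ 5 (mod 41), so λ ≡ 19.
  x = λ² - 31 - 23 = 361 - 54 ≡ 20; y = λ·(31 - 20) - 11 ≡ 34. → (20, 34)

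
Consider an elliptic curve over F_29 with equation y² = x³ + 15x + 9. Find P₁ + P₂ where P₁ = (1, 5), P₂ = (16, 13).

(7, 15)

(1, 5) + (16, 13). λ = (13 - 5)/(16 - 1) ≡ 8/15 mod 29. 15⁻¹ ≡ 2 (mod 29), so λ ≡ 16.
  x = λ² - 1 - 16 = 256 - 17 ≡ 7; y = λ·(1 - 7) - 5 ≡ 15. → (7, 15)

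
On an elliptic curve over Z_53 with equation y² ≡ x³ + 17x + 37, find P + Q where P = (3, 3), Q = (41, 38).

(38, 8)

(3, 3) + (41, 38). λ = (38 - 3)/(41 - 3) ≡ 35/38 mod 53. 38⁻¹ ≡ 7 (mod 53), so λ ≡ 33.
  x = λ² - 3 - 41 = 1089 - 44 ≡ 38; y = λ·(3 - 38) - 3 ≡ 8. → (38, 8)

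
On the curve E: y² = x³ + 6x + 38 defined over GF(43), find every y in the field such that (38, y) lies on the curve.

x³ + 6x + 38 = 55138 ≡ 12 (mod 43).
12 is a non-residue mod 43; no y exists.

none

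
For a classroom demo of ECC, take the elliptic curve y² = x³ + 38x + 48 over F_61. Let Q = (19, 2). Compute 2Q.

tangent at (19, 2): λ = (3·19² + 38)/(2·2) ≡ 23/4. 4⁻¹ ≡ 46 (mod 61) since 4·46 = 184 ≡ 1, so λ ≡ 23·46 ≡ 21.
  x = λ² - 19 - 19 = 441 - 38 ≡ 37; y = λ·(19 - 37) - 2 ≡ 47. → (37, 47)

(37, 47)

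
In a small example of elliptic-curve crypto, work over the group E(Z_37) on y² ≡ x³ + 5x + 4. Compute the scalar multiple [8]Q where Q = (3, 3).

Double-and-add on 8 = (1000)₂. Start with Q = (3, 3) for the leading 1-bit.
double: tangent at (3, 3): λ = (3·3² + 5)/(2·3) ≡ 32/6. 6⁻¹ ≡ 31 (mod 37) since 6·31 = 186 ≡ 1, so λ ≡ 32·31 ≡ 30.
  x = λ² - 3 - 3 = 900 - 6 ≡ 6; y = λ·(3 - 6) - 3 ≡ 18. → (6, 18)
double: tangent at (6, 18): λ = (3·6² + 5)/(2·18) ≡ 2/36. 36⁻¹ ≡ 36 (mod 37) since 36·36 = 1296 ≡ 1, so λ ≡ 2·36 ≡ 35.
  x = λ² - 6 - 6 = 1225 - 12 ≡ 29; y = λ·(6 - 29) - 18 ≡ 28. → (29, 28)
double: tangent at (29, 28): λ = (3·29² + 5)/(2·28) ≡ 12/19. 19⁻¹ ≡ 2 (mod 37) since 19·2 = 38 ≡ 1, so λ ≡ 12·2 ≡ 24.
  x = λ² - 29 - 29 = 576 - 58 ≡ 0; y = λ·(29 - 0) - 28 ≡ 2. → (0, 2)

(0, 2)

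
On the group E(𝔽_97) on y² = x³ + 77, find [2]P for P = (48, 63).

(33, 67)

tangent at (48, 63): λ = (3·48² + 0)/(2·63) ≡ 25/29. 29⁻¹ ≡ 87 (mod 97), so λ ≡ 25·87 ≡ 41.
  x = λ² - 48 - 48 = 1681 - 96 ≡ 33; y = λ·(48 - 33) - 63 ≡ 67. → (33, 67)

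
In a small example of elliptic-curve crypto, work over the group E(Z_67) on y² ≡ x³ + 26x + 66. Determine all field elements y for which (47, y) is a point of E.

x³ + 26x + 66 = 105111 ≡ 55 (mod 67).
Square roots of 55 mod 67: 16 and 51 (since 16² = 256 ≡ 55).

16, 51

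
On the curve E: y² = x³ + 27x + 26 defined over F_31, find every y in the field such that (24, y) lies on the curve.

x³ + 27x + 26 = 14498 ≡ 21 (mod 31).
21 is a non-residue mod 31; no y exists.

none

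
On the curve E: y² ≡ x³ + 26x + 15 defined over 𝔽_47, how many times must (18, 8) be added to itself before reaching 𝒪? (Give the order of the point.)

10

2P: tangent at (18, 8): λ = (3·18² + 26)/(2·8) ≡ 11/16. 16⁻¹ ≡ 3 (mod 47) since 16·3 = 48 ≡ 1, so λ ≡ 11·3 ≡ 33.
  x = λ² - 18 - 18 = 1089 - 36 ≡ 19; y = λ·(18 - 19) - 8 ≡ 6. → (19, 6)
3P: (19, 6) + (18, 8). λ = (8 - 6)/(18 - 19) ≡ 2/46 mod 47. 46⁻¹ ≡ 46 (mod 47), so λ ≡ 45.
  x = λ² - 19 - 18 = 2025 - 37 ≡ 14; y = λ·(19 - 14) - 6 ≡ 31. → (14, 31)
4P: (14, 31) + (18, 8). λ = (8 - 31)/(18 - 14) ≡ 24/4 mod 47. 4⁻¹ ≡ 12 (mod 47), so λ ≡ 6.
  x = λ² - 14 - 18 = 36 - 32 ≡ 4; y = λ·(14 - 4) - 31 ≡ 29. → (4, 29)
5P: (4, 29) + (18, 8). λ = (8 - 29)/(18 - 4) ≡ 26/14 mod 47. 14⁻¹ ≡ 37 (mod 47) since 14·37 = 518 ≡ 1, so λ ≡ 22.
  x = λ² - 4 - 18 = 484 - 22 ≡ 39; y = λ·(4 - 39) - 29 ≡ 0. → (39, 0)
6P: (39, 0) + (18, 8). λ = (8 - 0)/(18 - 39) ≡ 8/26 mod 47. 26⁻¹ ≡ 38 (mod 47), so λ ≡ 22.
  x = λ² - 39 - 18 = 484 - 57 ≡ 4; y = λ·(39 - 4) - 0 ≡ 18. → (4, 18)
7P: (4, 18) + (18, 8). λ = (8 - 18)/(18 - 4) ≡ 37/14 mod 47. 14⁻¹ ≡ 37 (mod 47), so λ ≡ 6.
  x = λ² - 4 - 18 = 36 - 22 ≡ 14; y = λ·(4 - 14) - 18 ≡ 16. → (14, 16)
8P: (14, 16) + (18, 8). λ = (8 - 16)/(18 - 14) ≡ 39/4 mod 47. 4⁻¹ ≡ 12 (mod 47), so λ ≡ 45.
  x = λ² - 14 - 18 = 2025 - 32 ≡ 19; y = λ·(14 - 19) - 16 ≡ 41. → (19, 41)
9P: (19, 41) + (18, 8). λ = (8 - 41)/(18 - 19) ≡ 14/46 mod 47. 46⁻¹ ≡ 46 (mod 47) since 46·46 = 2116 ≡ 1, so λ ≡ 33.
  x = λ² - 19 - 18 = 1089 - 37 ≡ 18; y = λ·(19 - 18) - 41 ≡ 39. → (18, 39)
10P: (18, 39) + (18, 8): same x and y₁ ≡ -y₂, so the sum is 𝒪.
10P = 𝒪, so the order is 10.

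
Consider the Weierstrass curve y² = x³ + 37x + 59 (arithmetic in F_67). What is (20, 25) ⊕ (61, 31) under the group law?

(59, 51)

(20, 25) + (61, 31). λ = (31 - 25)/(61 - 20) ≡ 6/41 mod 67. 41⁻¹ ≡ 18 (mod 67), so λ ≡ 41.
  x = λ² - 20 - 61 = 1681 - 81 ≡ 59; y = λ·(20 - 59) - 25 ≡ 51. → (59, 51)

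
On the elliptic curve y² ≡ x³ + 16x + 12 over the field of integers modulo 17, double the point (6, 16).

tangent at (6, 16): λ = (3·6² + 16)/(2·16) ≡ 5/15. 15⁻¹ ≡ 8 (mod 17), so λ ≡ 5·8 ≡ 6.
  x = λ² - 6 - 6 = 36 - 12 ≡ 7; y = λ·(6 - 7) - 16 ≡ 12. → (7, 12)

(7, 12)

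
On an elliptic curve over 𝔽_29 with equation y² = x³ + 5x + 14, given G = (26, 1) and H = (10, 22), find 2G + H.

(18, 7)

First 2G:
Repeated addition: build up to 2G.
2G: tangent at (26, 1): λ = (3·26² + 5)/(2·1) ≡ 3/2. 2⁻¹ ≡ 15 (mod 29), so λ ≡ 3·15 ≡ 16.
  x = λ² - 26 - 26 = 256 - 52 ≡ 1; y = λ·(26 - 1) - 1 ≡ 22. → (1, 22)
2G = (1, 22).
Finally 2G + H:
(1, 22) + (10, 22). λ = (22 - 22)/(10 - 1) ≡ 0/9 mod 29. 9⁻¹ ≡ 13 (mod 29), so λ ≡ 0.
  x = λ² - 1 - 10 = 0 - 11 ≡ 18; y = λ·(1 - 18) - 22 ≡ 7. → (18, 7)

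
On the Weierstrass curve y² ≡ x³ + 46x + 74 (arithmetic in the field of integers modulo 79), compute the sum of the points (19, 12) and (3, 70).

(22, 68)

(19, 12) + (3, 70). λ = (70 - 12)/(3 - 19) ≡ 58/63 mod 79. 63⁻¹ ≡ 74 (mod 79), so λ ≡ 26.
  x = λ² - 19 - 3 = 676 - 22 ≡ 22; y = λ·(19 - 22) - 12 ≡ 68. → (22, 68)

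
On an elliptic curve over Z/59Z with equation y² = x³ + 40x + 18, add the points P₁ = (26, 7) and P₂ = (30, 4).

(26, 7) + (30, 4). λ = (4 - 7)/(30 - 26) ≡ 56/4 mod 59. 4⁻¹ ≡ 15 (mod 59), so λ ≡ 14.
  x = λ² - 26 - 30 = 196 - 56 ≡ 22; y = λ·(26 - 22) - 7 ≡ 49. → (22, 49)

(22, 49)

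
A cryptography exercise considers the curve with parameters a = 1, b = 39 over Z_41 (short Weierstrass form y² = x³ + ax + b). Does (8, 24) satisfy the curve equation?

y² = 24² ≡ 2; x³ + 1x + 39 = 559 ≡ 26 (mod 41). 2 ≠ 26.

no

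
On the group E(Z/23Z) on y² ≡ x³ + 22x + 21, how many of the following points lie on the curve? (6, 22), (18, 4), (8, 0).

2

(6, 22): 22² ≡ 1, rhs ≡ 1 → on.
(18, 4): 4² ≡ 16, rhs ≡ 16 → on.
(8, 0): 0² ≡ 0, rhs ≡ 19 → off.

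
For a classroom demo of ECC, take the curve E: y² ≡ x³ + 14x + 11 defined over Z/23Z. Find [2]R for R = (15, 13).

tangent at (15, 13): λ = (3·15² + 14)/(2·13) ≡ 22/3. 3⁻¹ ≡ 8 (mod 23), so λ ≡ 22·8 ≡ 15.
  x = λ² - 15 - 15 = 225 - 30 ≡ 11; y = λ·(15 - 11) - 13 ≡ 1. → (11, 1)

(11, 1)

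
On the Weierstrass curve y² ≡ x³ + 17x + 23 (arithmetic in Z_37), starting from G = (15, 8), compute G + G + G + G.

(16, 5)

Repeated addition: build up to 4G.
2G: tangent at (15, 8): λ = (3·15² + 17)/(2·8) ≡ 26/16. 16⁻¹ ≡ 7 (mod 37) since 16·7 = 112 ≡ 1, so λ ≡ 26·7 ≡ 34.
  x = λ² - 15 - 15 = 1156 - 30 ≡ 16; y = λ·(15 - 16) - 8 ≡ 32. → (16, 32)
3G: (16, 32) + (15, 8). λ = (8 - 32)/(15 - 16) ≡ 13/36 mod 37. 36⁻¹ ≡ 36 (mod 37) since 36·36 = 1296 ≡ 1, so λ ≡ 24.
  x = λ² - 16 - 15 = 576 - 31 ≡ 27; y = λ·(16 - 27) - 32 ≡ 0. → (27, 0)
4G: (27, 0) + (15, 8). λ = (8 - 0)/(15 - 27) ≡ 8/25 mod 37. 25⁻¹ ≡ 3 (mod 37), so λ ≡ 24.
  x = λ² - 27 - 15 = 576 - 42 ≡ 16; y = λ·(27 - 16) - 0 ≡ 5. → (16, 5)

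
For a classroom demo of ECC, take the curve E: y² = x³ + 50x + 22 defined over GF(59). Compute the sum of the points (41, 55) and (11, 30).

(29, 14)

(41, 55) + (11, 30). λ = (30 - 55)/(11 - 41) ≡ 34/29 mod 59. 29⁻¹ ≡ 57 (mod 59) since 29·57 = 1653 ≡ 1, so λ ≡ 50.
  x = λ² - 41 - 11 = 2500 - 52 ≡ 29; y = λ·(41 - 29) - 55 ≡ 14. → (29, 14)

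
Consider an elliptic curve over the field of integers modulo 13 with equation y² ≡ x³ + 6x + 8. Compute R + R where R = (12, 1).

tangent at (12, 1): λ = (3·12² + 6)/(2·1) ≡ 9/2. 2⁻¹ ≡ 7 (mod 13) since 2·7 = 14 ≡ 1, so λ ≡ 9·7 ≡ 11.
  x = λ² - 12 - 12 = 121 - 24 ≡ 6; y = λ·(12 - 6) - 1 ≡ 0. → (6, 0)

(6, 0)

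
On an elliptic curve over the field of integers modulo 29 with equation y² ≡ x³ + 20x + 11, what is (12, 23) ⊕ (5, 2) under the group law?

(12, 23) + (5, 2). λ = (2 - 23)/(5 - 12) ≡ 8/22 mod 29. 22⁻¹ ≡ 4 (mod 29) since 22·4 = 88 ≡ 1, so λ ≡ 3.
  x = λ² - 12 - 5 = 9 - 17 ≡ 21; y = λ·(12 - 21) - 23 ≡ 8. → (21, 8)

(21, 8)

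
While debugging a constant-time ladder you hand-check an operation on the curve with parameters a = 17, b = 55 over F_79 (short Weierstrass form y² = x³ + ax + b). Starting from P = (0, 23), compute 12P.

(47, 70)

Repeated addition: build up to 12P.
2P: tangent at (0, 23): λ = (3·0² + 17)/(2·23) ≡ 17/46. 46⁻¹ ≡ 67 (mod 79), so λ ≡ 17·67 ≡ 33.
  x = λ² - 0 - 0 = 1089 - 0 ≡ 62; y = λ·(0 - 62) - 23 ≡ 64. → (62, 64)
3P: (62, 64) + (0, 23). λ = (23 - 64)/(0 - 62) ≡ 38/17 mod 79. 17⁻¹ ≡ 14 (mod 79), so λ ≡ 58.
  x = λ² - 62 - 0 = 3364 - 62 ≡ 63; y = λ·(62 - 63) - 64 ≡ 36. → (63, 36)
4P: (63, 36) + (0, 23). λ = (23 - 36)/(0 - 63) ≡ 66/16 mod 79. 16⁻¹ ≡ 5 (mod 79), so λ ≡ 14.
  x = λ² - 63 - 0 = 196 - 63 ≡ 54; y = λ·(63 - 54) - 36 ≡ 11. → (54, 11)
5P: (54, 11) + (0, 23). λ = (23 - 11)/(0 - 54) ≡ 12/25 mod 79. 25⁻¹ ≡ 19 (mod 79), so λ ≡ 70.
  x = λ² - 54 - 0 = 4900 - 54 ≡ 27; y = λ·(54 - 27) - 11 ≡ 62. → (27, 62)
6P: (27, 62) + (0, 23). λ = (23 - 62)/(0 - 27) ≡ 40/52 mod 79. 52⁻¹ ≡ 38 (mod 79) since 52·38 = 1976 ≡ 1, so λ ≡ 19.
  x = λ² - 27 - 0 = 361 - 27 ≡ 18; y = λ·(27 - 18) - 62 ≡ 30. → (18, 30)
7P: (18, 30) + (0, 23). λ = (23 - 30)/(0 - 18) ≡ 72/61 mod 79. 61⁻¹ ≡ 57 (mod 79), so λ ≡ 75.
  x = λ² - 18 - 0 = 5625 - 18 ≡ 77; y = λ·(18 - 77) - 30 ≡ 48. → (77, 48)
8P: (77, 48) + (0, 23). λ = (23 - 48)/(0 - 77) ≡ 54/2 mod 79. 2⁻¹ ≡ 40 (mod 79), so λ ≡ 27.
  x = λ² - 77 - 0 = 729 - 77 ≡ 20; y = λ·(77 - 20) - 48 ≡ 69. → (20, 69)
9P: (20, 69) + (0, 23). λ = (23 - 69)/(0 - 20) ≡ 33/59 mod 79. 59⁻¹ ≡ 75 (mod 79) since 59·75 = 4425 ≡ 1, so λ ≡ 26.
  x = λ² - 20 - 0 = 676 - 20 ≡ 24; y = λ·(20 - 24) - 69 ≡ 64. → (24, 64)
10P: (24, 64) + (0, 23). λ = (23 - 64)/(0 - 24) ≡ 38/55 mod 79. 55⁻¹ ≡ 23 (mod 79) since 55·23 = 1265 ≡ 1, so λ ≡ 5.
  x = λ² - 24 - 0 = 25 - 24 ≡ 1; y = λ·(24 - 1) - 64 ≡ 51. → (1, 51)
11P: (1, 51) + (0, 23). λ = (23 - 51)/(0 - 1) ≡ 51/78 mod 79. 78⁻¹ ≡ 78 (mod 79), so λ ≡ 28.
  x = λ² - 1 - 0 = 784 - 1 ≡ 72; y = λ·(1 - 72) - 51 ≡ 15. → (72, 15)
12P: (72, 15) + (0, 23). λ = (23 - 15)/(0 - 72) ≡ 8/7 mod 79. 7⁻¹ ≡ 34 (mod 79) since 7·34 = 238 ≡ 1, so λ ≡ 35.
  x = λ² - 72 - 0 = 1225 - 72 ≡ 47; y = λ·(72 - 47) - 15 ≡ 70. → (47, 70)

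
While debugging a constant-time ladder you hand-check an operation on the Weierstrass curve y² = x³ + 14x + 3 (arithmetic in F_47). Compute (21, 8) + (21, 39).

O

The two points share x = 21 and their y-coordinates satisfy 8 + 39 ≡ 0 (mod 47), so they are inverses. Their sum is O.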